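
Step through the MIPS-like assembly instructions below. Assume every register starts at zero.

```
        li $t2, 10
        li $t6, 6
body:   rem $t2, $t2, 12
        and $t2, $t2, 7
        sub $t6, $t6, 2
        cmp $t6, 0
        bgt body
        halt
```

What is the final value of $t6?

0

$t2=10
$t6=6
$t2=10%12=10
$t2=10&7=2
$t6=6-2=4
cmp $t6, 0  (cmp 4,0)
bgt body: taken
$t2=2%12=2
$t2=2&7=2
$t6=4-2=2
cmp $t6, 0  (cmp 2,0)
bgt body: taken
$t2=2%12=2
$t2=2&7=2
$t6=2-2=0
cmp $t6, 0  (cmp 0,0)
bgt body: not taken
halt.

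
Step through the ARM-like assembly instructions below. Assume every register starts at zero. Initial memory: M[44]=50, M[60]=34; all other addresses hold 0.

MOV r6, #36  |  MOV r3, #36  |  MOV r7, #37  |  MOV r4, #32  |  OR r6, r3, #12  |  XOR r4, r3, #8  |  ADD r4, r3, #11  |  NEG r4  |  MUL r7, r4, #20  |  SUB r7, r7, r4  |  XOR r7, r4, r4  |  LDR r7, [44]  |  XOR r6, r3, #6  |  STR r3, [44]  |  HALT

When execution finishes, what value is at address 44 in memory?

36

MOV r6, #36 → r6=36
MOV r3, #36 → r3=36
MOV r7, #37 → r7=37
MOV r4, #32 → r4=32
OR r6, r3, #12 → r6=36|12=44
XOR r4, r3, #8 → r4=36^8=44
ADD r4, r3, #11 → r4=36+11=47
NEG r4 → r4=-(47)=-47
MUL r7, r4, #20 → r7=(-47)*20=-940
SUB r7, r7, r4 → r7=(-940)-(-47)=-893
XOR r7, r4, r4 → r7=(-47)^(-47)=0
LDR r7, [44] → r7=M[44]=50
XOR r6, r3, #6 → r6=36^6=34
STR r3, [44] → M[44]=36
halt.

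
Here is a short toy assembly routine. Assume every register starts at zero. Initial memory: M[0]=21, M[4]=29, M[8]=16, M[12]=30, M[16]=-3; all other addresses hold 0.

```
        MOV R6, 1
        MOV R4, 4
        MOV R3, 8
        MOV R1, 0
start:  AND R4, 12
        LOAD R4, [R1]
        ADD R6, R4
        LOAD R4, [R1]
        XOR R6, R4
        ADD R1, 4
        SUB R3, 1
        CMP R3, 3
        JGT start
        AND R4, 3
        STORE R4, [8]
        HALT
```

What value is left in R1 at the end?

R6=1
R4=4
R3=8
R1=0
R4=4&12=4
R4=M[0]=21
R6=1+21=22
R4=M[0]=21
R6=22^21=3
R1=0+4=4
R3=8-1=7
CMP R3, 3  (cmp 7,3)
JGT start: taken
R4=21&12=4
R4=M[4]=29
R6=3+29=32
R4=M[4]=29
R6=32^29=61
R1=4+4=8
R3=7-1=6
CMP R3, 3  (cmp 6,3)
JGT start: taken
R4=29&12=12
R4=M[8]=16
R6=61+16=77
R4=M[8]=16
R6=77^16=93
R1=8+4=12
R3=6-1=5
CMP R3, 3  (cmp 5,3)
JGT start: taken
R4=16&12=0
R4=M[12]=30
R6=93+30=123
R4=M[12]=30
R6=123^30=101
R1=12+4=16
R3=5-1=4
CMP R3, 3  (cmp 4,3)
JGT start: taken
R4=30&12=12
R4=M[16]=-3
R6=101+(-3)=98
R4=M[16]=-3
R6=98^(-3)=-97
R1=16+4=20
R3=4-1=3
CMP R3, 3  (cmp 3,3)
JGT start: not taken
R4=(-3)&3=1
STORE R4, [8] → M[8]=1
halt.

20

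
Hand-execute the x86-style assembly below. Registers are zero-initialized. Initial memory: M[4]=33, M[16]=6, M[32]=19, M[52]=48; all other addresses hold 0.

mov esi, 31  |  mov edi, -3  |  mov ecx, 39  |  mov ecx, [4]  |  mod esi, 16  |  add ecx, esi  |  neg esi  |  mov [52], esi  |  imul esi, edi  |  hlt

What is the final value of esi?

45

esi=31
edi=-3
ecx=39
ecx=M[4]=33
esi=31%16=15
ecx=33+15=48
esi=-(15)=-15
mov [52], esi → M[52]=-15
esi=(-15)*(-3)=45
halt.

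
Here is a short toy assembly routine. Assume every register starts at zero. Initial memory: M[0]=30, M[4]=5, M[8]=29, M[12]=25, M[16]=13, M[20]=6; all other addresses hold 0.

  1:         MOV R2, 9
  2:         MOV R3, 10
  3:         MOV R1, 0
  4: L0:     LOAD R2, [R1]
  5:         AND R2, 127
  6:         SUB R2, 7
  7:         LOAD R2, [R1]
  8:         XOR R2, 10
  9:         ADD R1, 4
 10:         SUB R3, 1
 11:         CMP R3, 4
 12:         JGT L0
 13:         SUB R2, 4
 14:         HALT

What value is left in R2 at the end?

8

MOV R2, 9 → R2=9
MOV R3, 10 → R3=10
MOV R1, 0 → R1=0
LOAD R2, [R1] → R2=M[0]=30
AND R2, 127 → R2=30&127=30
SUB R2, 7 → R2=30-7=23
LOAD R2, [R1] → R2=M[0]=30
XOR R2, 10 → R2=30^10=20
ADD R1, 4 → R1=0+4=4
SUB R3, 1 → R3=10-1=9
CMP R3, 4  (cmp 9,4)
JGT L0: taken
LOAD R2, [R1] → R2=M[4]=5
AND R2, 127 → R2=5&127=5
SUB R2, 7 → R2=5-7=-2
LOAD R2, [R1] → R2=M[4]=5
XOR R2, 10 → R2=5^10=15
ADD R1, 4 → R1=4+4=8
SUB R3, 1 → R3=9-1=8
CMP R3, 4  (cmp 8,4)
JGT L0: taken
LOAD R2, [R1] → R2=M[8]=29
AND R2, 127 → R2=29&127=29
SUB R2, 7 → R2=29-7=22
LOAD R2, [R1] → R2=M[8]=29
XOR R2, 10 → R2=29^10=23
ADD R1, 4 → R1=8+4=12
SUB R3, 1 → R3=8-1=7
CMP R3, 4  (cmp 7,4)
JGT L0: taken
LOAD R2, [R1] → R2=M[12]=25
AND R2, 127 → R2=25&127=25
SUB R2, 7 → R2=25-7=18
LOAD R2, [R1] → R2=M[12]=25
XOR R2, 10 → R2=25^10=19
ADD R1, 4 → R1=12+4=16
SUB R3, 1 → R3=7-1=6
CMP R3, 4  (cmp 6,4)
JGT L0: taken
LOAD R2, [R1] → R2=M[16]=13
AND R2, 127 → R2=13&127=13
SUB R2, 7 → R2=13-7=6
LOAD R2, [R1] → R2=M[16]=13
XOR R2, 10 → R2=13^10=7
ADD R1, 4 → R1=16+4=20
SUB R3, 1 → R3=6-1=5
CMP R3, 4  (cmp 5,4)
JGT L0: taken
LOAD R2, [R1] → R2=M[20]=6
AND R2, 127 → R2=6&127=6
SUB R2, 7 → R2=6-7=-1
LOAD R2, [R1] → R2=M[20]=6
XOR R2, 10 → R2=6^10=12
ADD R1, 4 → R1=20+4=24
SUB R3, 1 → R3=5-1=4
CMP R3, 4  (cmp 4,4)
JGT L0: not taken
SUB R2, 4 → R2=12-4=8
halt.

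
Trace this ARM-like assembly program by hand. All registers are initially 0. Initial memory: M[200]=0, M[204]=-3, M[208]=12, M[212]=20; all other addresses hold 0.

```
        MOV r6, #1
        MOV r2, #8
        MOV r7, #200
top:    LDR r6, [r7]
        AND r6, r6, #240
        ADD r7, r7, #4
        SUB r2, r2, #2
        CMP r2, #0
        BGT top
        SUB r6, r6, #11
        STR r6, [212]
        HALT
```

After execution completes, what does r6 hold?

5

after MOV r6, #1: r6=1
after MOV r2, #8: r2=8
after MOV r7, #200: r7=200
after LDR r6, [r7]: r6=M[200]=0
after AND r6, r6, #240: r6=0&240=0
after ADD r7, r7, #4: r7=200+4=204
after SUB r2, r2, #2: r2=8-2=6
CMP r2, #0  (cmp 6,0)
BGT top: taken
after LDR r6, [r7]: r6=M[204]=-3
after AND r6, r6, #240: r6=(-3)&240=240
after ADD r7, r7, #4: r7=204+4=208
after SUB r2, r2, #2: r2=6-2=4
CMP r2, #0  (cmp 4,0)
BGT top: taken
after LDR r6, [r7]: r6=M[208]=12
after AND r6, r6, #240: r6=12&240=0
after ADD r7, r7, #4: r7=208+4=212
after SUB r2, r2, #2: r2=4-2=2
CMP r2, #0  (cmp 2,0)
BGT top: taken
after LDR r6, [r7]: r6=M[212]=20
after AND r6, r6, #240: r6=20&240=16
after ADD r7, r7, #4: r7=212+4=216
after SUB r2, r2, #2: r2=2-2=0
CMP r2, #0  (cmp 0,0)
BGT top: not taken
after SUB r6, r6, #11: r6=16-11=5
STR r6, [212] → M[212]=5
halt.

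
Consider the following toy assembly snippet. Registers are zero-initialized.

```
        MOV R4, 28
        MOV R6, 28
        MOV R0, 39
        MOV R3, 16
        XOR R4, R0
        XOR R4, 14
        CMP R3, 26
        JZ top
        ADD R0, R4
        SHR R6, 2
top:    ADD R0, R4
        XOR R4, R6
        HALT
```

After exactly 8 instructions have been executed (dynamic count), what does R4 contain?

after MOV R4, 28: R4=28
after MOV R6, 28: R6=28
after MOV R0, 39: R0=39
after MOV R3, 16: R3=16
after XOR R4, R0: R4=28^39=59
after XOR R4, 14: R4=59^14=53
CMP R3, 26  (cmp 16,26)
JZ top: not taken
After step 8: R4 = 53.

53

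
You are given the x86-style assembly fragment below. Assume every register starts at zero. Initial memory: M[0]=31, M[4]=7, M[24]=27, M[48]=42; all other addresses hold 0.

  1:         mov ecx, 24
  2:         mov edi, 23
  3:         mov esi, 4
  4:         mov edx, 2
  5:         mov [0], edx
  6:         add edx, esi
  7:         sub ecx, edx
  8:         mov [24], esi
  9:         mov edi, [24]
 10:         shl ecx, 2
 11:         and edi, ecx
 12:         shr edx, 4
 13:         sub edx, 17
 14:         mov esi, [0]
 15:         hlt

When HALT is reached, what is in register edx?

-17

ecx=24
edi=23
esi=4
edx=2
mov [0], edx → M[0]=2
edx=2+4=6
ecx=24-6=18
mov [24], esi → M[24]=4
edi=M[24]=4
ecx=18<<2=72
edi=4&72=0
edx=6>>4=0
edx=0-17=-17
esi=M[0]=2
halt.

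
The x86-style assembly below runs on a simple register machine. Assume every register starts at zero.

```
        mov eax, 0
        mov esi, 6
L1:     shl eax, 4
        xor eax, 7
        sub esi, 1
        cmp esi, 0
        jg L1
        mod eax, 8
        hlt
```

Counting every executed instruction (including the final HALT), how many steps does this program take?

after mov eax, 0: eax=0
after mov esi, 6: esi=6
after shl eax, 4: eax=0<<4=0
after xor eax, 7: eax=0^7=7
after sub esi, 1: esi=6-1=5
cmp esi, 0  (cmp 5,0)
jg L1: taken
after shl eax, 4: eax=7<<4=112
after xor eax, 7: eax=112^7=119
after sub esi, 1: esi=5-1=4
cmp esi, 0  (cmp 4,0)
jg L1: taken
after shl eax, 4: eax=119<<4=1904
after xor eax, 7: eax=1904^7=1911
after sub esi, 1: esi=4-1=3
cmp esi, 0  (cmp 3,0)
jg L1: taken
after shl eax, 4: eax=1911<<4=30576
after xor eax, 7: eax=30576^7=30583
after sub esi, 1: esi=3-1=2
cmp esi, 0  (cmp 2,0)
jg L1: taken
after shl eax, 4: eax=30583<<4=489328
after xor eax, 7: eax=489328^7=489335
after sub esi, 1: esi=2-1=1
cmp esi, 0  (cmp 1,0)
jg L1: taken
after shl eax, 4: eax=489335<<4=7829360
after xor eax, 7: eax=7829360^7=7829367
after sub esi, 1: esi=1-1=0
cmp esi, 0  (cmp 0,0)
jg L1: not taken
after mod eax, 8: eax=7829367%8=7
halt.
Total executed instructions: 34.

34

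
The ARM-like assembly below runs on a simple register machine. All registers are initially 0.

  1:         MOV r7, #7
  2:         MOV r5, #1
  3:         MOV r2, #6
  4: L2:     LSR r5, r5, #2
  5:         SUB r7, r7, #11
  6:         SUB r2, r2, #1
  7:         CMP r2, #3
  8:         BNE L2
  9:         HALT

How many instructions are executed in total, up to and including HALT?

19

after MOV r7, #7: r7=7
after MOV r5, #1: r5=1
after MOV r2, #6: r2=6
after LSR r5, r5, #2: r5=1>>2=0
after SUB r7, r7, #11: r7=7-11=-4
after SUB r2, r2, #1: r2=6-1=5
CMP r2, #3  (cmp 5,3)
BNE L2: taken
after LSR r5, r5, #2: r5=0>>2=0
after SUB r7, r7, #11: r7=(-4)-11=-15
after SUB r2, r2, #1: r2=5-1=4
CMP r2, #3  (cmp 4,3)
BNE L2: taken
after LSR r5, r5, #2: r5=0>>2=0
after SUB r7, r7, #11: r7=(-15)-11=-26
after SUB r2, r2, #1: r2=4-1=3
CMP r2, #3  (cmp 3,3)
BNE L2: not taken
halt.
Total executed instructions: 19.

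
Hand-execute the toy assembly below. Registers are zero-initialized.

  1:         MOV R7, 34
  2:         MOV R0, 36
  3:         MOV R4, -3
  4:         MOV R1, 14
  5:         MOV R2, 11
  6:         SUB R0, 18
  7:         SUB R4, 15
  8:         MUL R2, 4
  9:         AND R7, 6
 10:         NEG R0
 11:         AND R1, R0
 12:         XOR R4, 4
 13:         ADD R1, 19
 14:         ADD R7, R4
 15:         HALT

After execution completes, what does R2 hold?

MOV R7, 34 → R7=34
MOV R0, 36 → R0=36
MOV R4, -3 → R4=-3
MOV R1, 14 → R1=14
MOV R2, 11 → R2=11
SUB R0, 18 → R0=36-18=18
SUB R4, 15 → R4=(-3)-15=-18
MUL R2, 4 → R2=11*4=44
AND R7, 6 → R7=34&6=2
NEG R0 → R0=-(18)=-18
AND R1, R0 → R1=14&(-18)=14
XOR R4, 4 → R4=(-18)^4=-22
ADD R1, 19 → R1=14+19=33
ADD R7, R4 → R7=2+(-22)=-20
halt.

44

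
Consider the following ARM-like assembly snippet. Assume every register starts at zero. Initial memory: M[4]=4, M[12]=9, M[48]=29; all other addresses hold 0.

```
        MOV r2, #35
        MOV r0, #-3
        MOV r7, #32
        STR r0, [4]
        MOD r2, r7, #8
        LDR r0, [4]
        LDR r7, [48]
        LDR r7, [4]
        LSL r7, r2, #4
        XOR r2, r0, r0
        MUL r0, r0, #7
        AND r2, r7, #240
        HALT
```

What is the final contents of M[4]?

-3

after MOV r2, #35: r2=35
after MOV r0, #-3: r0=-3
after MOV r7, #32: r7=32
STR r0, [4] → M[4]=-3
after MOD r2, r7, #8: r2=32%8=0
after LDR r0, [4]: r0=M[4]=-3
after LDR r7, [48]: r7=M[48]=29
after LDR r7, [4]: r7=M[4]=-3
after LSL r7, r2, #4: r7=0<<4=0
after XOR r2, r0, r0: r2=(-3)^(-3)=0
after MUL r0, r0, #7: r0=(-3)*7=-21
after AND r2, r7, #240: r2=0&240=0
halt.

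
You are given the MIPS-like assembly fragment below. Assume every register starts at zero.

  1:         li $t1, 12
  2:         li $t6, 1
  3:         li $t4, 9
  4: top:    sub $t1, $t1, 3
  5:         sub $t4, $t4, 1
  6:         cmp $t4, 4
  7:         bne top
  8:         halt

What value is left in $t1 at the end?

-3

$t1=12
$t6=1
$t4=9
$t1=12-3=9
$t4=9-1=8
cmp $t4, 4  (cmp 8,4)
bne top: taken
$t1=9-3=6
$t4=8-1=7
cmp $t4, 4  (cmp 7,4)
bne top: taken
$t1=6-3=3
$t4=7-1=6
cmp $t4, 4  (cmp 6,4)
bne top: taken
$t1=3-3=0
$t4=6-1=5
cmp $t4, 4  (cmp 5,4)
bne top: taken
$t1=0-3=-3
$t4=5-1=4
cmp $t4, 4  (cmp 4,4)
bne top: not taken
halt.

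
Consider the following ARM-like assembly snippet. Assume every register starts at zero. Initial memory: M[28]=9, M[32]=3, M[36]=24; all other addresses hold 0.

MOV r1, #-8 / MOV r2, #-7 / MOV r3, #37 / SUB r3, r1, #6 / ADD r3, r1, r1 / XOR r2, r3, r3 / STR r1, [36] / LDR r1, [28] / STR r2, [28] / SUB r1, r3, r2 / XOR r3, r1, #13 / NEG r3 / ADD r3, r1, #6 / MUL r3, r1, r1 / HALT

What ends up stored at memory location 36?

-8

MOV r1, #-8 → r1=-8
MOV r2, #-7 → r2=-7
MOV r3, #37 → r3=37
SUB r3, r1, #6 → r3=(-8)-6=-14
ADD r3, r1, r1 → r3=(-8)+(-8)=-16
XOR r2, r3, r3 → r2=(-16)^(-16)=0
STR r1, [36] → M[36]=-8
LDR r1, [28] → r1=M[28]=9
STR r2, [28] → M[28]=0
SUB r1, r3, r2 → r1=(-16)-0=-16
XOR r3, r1, #13 → r3=(-16)^13=-3
NEG r3 → r3=-(-3)=3
ADD r3, r1, #6 → r3=(-16)+6=-10
MUL r3, r1, r1 → r3=(-16)*(-16)=256
halt.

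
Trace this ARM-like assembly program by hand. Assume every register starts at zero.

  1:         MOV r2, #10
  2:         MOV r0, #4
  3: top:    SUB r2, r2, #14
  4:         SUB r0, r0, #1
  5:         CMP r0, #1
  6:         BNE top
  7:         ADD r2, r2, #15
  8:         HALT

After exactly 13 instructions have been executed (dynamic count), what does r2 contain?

-32

r2=10
r0=4
r2=10-14=-4
r0=4-1=3
CMP r0, #1  (cmp 3,1)
BNE top: taken
r2=(-4)-14=-18
r0=3-1=2
CMP r0, #1  (cmp 2,1)
BNE top: taken
r2=(-18)-14=-32
r0=2-1=1
CMP r0, #1  (cmp 1,1)
After step 13: r2 = -32.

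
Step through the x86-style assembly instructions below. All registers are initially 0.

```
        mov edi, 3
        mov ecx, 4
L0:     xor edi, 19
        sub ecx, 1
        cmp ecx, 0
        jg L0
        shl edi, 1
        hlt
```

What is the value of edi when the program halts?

after mov edi, 3: edi=3
after mov ecx, 4: ecx=4
after xor edi, 19: edi=3^19=16
after sub ecx, 1: ecx=4-1=3
cmp ecx, 0  (cmp 3,0)
jg L0: taken
after xor edi, 19: edi=16^19=3
after sub ecx, 1: ecx=3-1=2
cmp ecx, 0  (cmp 2,0)
jg L0: taken
after xor edi, 19: edi=3^19=16
after sub ecx, 1: ecx=2-1=1
cmp ecx, 0  (cmp 1,0)
jg L0: taken
after xor edi, 19: edi=16^19=3
after sub ecx, 1: ecx=1-1=0
cmp ecx, 0  (cmp 0,0)
jg L0: not taken
after shl edi, 1: edi=3<<1=6
halt.

6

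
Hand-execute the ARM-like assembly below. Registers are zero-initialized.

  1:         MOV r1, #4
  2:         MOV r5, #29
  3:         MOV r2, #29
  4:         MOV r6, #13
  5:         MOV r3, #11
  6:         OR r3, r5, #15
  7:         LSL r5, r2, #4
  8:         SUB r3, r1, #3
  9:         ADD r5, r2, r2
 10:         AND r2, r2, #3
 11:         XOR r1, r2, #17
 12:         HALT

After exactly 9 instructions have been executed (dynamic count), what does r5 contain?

MOV r1, #4 → r1=4
MOV r5, #29 → r5=29
MOV r2, #29 → r2=29
MOV r6, #13 → r6=13
MOV r3, #11 → r3=11
OR r3, r5, #15 → r3=29|15=31
LSL r5, r2, #4 → r5=29<<4=464
SUB r3, r1, #3 → r3=4-3=1
ADD r5, r2, r2 → r5=29+29=58
After step 9: r5 = 58.

58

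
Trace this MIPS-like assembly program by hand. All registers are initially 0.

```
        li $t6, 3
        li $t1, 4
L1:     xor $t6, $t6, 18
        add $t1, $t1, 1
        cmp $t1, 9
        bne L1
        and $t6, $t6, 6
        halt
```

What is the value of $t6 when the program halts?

after li $t6, 3: $t6=3
after li $t1, 4: $t1=4
after xor $t6, $t6, 18: $t6=3^18=17
after add $t1, $t1, 1: $t1=4+1=5
cmp $t1, 9  (cmp 5,9)
bne L1: taken
after xor $t6, $t6, 18: $t6=17^18=3
after add $t1, $t1, 1: $t1=5+1=6
cmp $t1, 9  (cmp 6,9)
bne L1: taken
after xor $t6, $t6, 18: $t6=3^18=17
after add $t1, $t1, 1: $t1=6+1=7
cmp $t1, 9  (cmp 7,9)
bne L1: taken
after xor $t6, $t6, 18: $t6=17^18=3
after add $t1, $t1, 1: $t1=7+1=8
cmp $t1, 9  (cmp 8,9)
bne L1: taken
after xor $t6, $t6, 18: $t6=3^18=17
after add $t1, $t1, 1: $t1=8+1=9
cmp $t1, 9  (cmp 9,9)
bne L1: not taken
after and $t6, $t6, 6: $t6=17&6=0
halt.

0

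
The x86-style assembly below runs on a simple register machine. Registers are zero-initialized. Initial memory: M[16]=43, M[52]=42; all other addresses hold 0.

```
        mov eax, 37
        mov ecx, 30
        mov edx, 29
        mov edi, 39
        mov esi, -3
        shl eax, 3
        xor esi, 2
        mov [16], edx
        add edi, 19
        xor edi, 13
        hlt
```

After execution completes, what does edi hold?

eax=37
ecx=30
edx=29
edi=39
esi=-3
eax=37<<3=296
esi=(-3)^2=-1
mov [16], edx → M[16]=29
edi=39+19=58
edi=58^13=55
halt.

55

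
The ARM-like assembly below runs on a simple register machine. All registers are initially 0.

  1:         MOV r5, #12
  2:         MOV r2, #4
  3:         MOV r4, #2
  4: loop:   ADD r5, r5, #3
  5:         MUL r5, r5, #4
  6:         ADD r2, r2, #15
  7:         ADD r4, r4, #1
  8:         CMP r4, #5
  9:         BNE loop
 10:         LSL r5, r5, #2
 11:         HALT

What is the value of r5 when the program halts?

r5=12
r2=4
r4=2
r5=12+3=15
r5=15*4=60
r2=4+15=19
r4=2+1=3
CMP r4, #5  (cmp 3,5)
BNE loop: taken
r5=60+3=63
r5=63*4=252
r2=19+15=34
r4=3+1=4
CMP r4, #5  (cmp 4,5)
BNE loop: taken
r5=252+3=255
r5=255*4=1020
r2=34+15=49
r4=4+1=5
CMP r4, #5  (cmp 5,5)
BNE loop: not taken
r5=1020<<2=4080
halt.

4080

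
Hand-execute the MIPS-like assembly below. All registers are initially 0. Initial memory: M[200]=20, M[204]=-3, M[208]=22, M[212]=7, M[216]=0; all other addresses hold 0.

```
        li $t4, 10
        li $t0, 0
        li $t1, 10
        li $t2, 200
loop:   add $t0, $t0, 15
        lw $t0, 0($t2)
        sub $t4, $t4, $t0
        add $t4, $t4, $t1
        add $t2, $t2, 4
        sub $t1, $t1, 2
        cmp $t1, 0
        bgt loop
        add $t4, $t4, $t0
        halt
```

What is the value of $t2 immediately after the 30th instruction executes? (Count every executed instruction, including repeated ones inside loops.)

li $t4, 10 → $t4=10
li $t0, 0 → $t0=0
li $t1, 10 → $t1=10
li $t2, 200 → $t2=200
add $t0, $t0, 15 → $t0=0+15=15
lw $t0, 0($t2) → $t0=M[200]=20
sub $t4, $t4, $t0 → $t4=10-20=-10
add $t4, $t4, $t1 → $t4=(-10)+10=0
add $t2, $t2, 4 → $t2=200+4=204
sub $t1, $t1, 2 → $t1=10-2=8
cmp $t1, 0  (cmp 8,0)
bgt loop: taken
add $t0, $t0, 15 → $t0=20+15=35
lw $t0, 0($t2) → $t0=M[204]=-3
sub $t4, $t4, $t0 → $t4=0-(-3)=3
add $t4, $t4, $t1 → $t4=3+8=11
add $t2, $t2, 4 → $t2=204+4=208
sub $t1, $t1, 2 → $t1=8-2=6
cmp $t1, 0  (cmp 6,0)
bgt loop: taken
add $t0, $t0, 15 → $t0=(-3)+15=12
lw $t0, 0($t2) → $t0=M[208]=22
sub $t4, $t4, $t0 → $t4=11-22=-11
add $t4, $t4, $t1 → $t4=(-11)+6=-5
add $t2, $t2, 4 → $t2=208+4=212
sub $t1, $t1, 2 → $t1=6-2=4
cmp $t1, 0  (cmp 4,0)
bgt loop: taken
add $t0, $t0, 15 → $t0=22+15=37
lw $t0, 0($t2) → $t0=M[212]=7
After step 30: $t2 = 212.

212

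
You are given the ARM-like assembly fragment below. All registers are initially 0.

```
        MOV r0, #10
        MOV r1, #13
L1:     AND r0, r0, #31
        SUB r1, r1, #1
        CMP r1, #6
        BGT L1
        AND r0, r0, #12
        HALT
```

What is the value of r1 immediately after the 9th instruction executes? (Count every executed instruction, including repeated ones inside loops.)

after MOV r0, #10: r0=10
after MOV r1, #13: r1=13
after AND r0, r0, #31: r0=10&31=10
after SUB r1, r1, #1: r1=13-1=12
CMP r1, #6  (cmp 12,6)
BGT L1: taken
after AND r0, r0, #31: r0=10&31=10
after SUB r1, r1, #1: r1=12-1=11
CMP r1, #6  (cmp 11,6)
After step 9: r1 = 11.

11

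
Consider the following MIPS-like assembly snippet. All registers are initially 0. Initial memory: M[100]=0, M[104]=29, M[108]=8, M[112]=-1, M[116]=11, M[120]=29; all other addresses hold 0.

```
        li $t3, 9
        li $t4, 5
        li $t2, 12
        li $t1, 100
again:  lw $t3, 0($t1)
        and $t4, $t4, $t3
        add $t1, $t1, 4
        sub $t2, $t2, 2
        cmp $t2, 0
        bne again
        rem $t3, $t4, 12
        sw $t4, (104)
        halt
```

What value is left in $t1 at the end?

124

$t3=9
$t4=5
$t2=12
$t1=100
$t3=M[100]=0
$t4=5&0=0
$t1=100+4=104
$t2=12-2=10
cmp $t2, 0  (cmp 10,0)
bne again: taken
$t3=M[104]=29
$t4=0&29=0
$t1=104+4=108
$t2=10-2=8
cmp $t2, 0  (cmp 8,0)
bne again: taken
$t3=M[108]=8
$t4=0&8=0
$t1=108+4=112
$t2=8-2=6
cmp $t2, 0  (cmp 6,0)
bne again: taken
$t3=M[112]=-1
$t4=0&(-1)=0
$t1=112+4=116
$t2=6-2=4
cmp $t2, 0  (cmp 4,0)
bne again: taken
$t3=M[116]=11
$t4=0&11=0
$t1=116+4=120
$t2=4-2=2
cmp $t2, 0  (cmp 2,0)
bne again: taken
$t3=M[120]=29
$t4=0&29=0
$t1=120+4=124
$t2=2-2=0
cmp $t2, 0  (cmp 0,0)
bne again: not taken
$t3=0%12=0
sw $t4, (104) → M[104]=0
halt.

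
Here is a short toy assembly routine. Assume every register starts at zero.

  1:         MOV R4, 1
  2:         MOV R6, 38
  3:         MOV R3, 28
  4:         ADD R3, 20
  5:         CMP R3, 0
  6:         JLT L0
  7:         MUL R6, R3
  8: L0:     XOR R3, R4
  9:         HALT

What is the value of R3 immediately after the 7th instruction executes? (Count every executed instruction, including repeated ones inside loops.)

MOV R4, 1 → R4=1
MOV R6, 38 → R6=38
MOV R3, 28 → R3=28
ADD R3, 20 → R3=28+20=48
CMP R3, 0  (cmp 48,0)
JLT L0: not taken
MUL R6, R3 → R6=38*48=1824
After step 7: R3 = 48.

48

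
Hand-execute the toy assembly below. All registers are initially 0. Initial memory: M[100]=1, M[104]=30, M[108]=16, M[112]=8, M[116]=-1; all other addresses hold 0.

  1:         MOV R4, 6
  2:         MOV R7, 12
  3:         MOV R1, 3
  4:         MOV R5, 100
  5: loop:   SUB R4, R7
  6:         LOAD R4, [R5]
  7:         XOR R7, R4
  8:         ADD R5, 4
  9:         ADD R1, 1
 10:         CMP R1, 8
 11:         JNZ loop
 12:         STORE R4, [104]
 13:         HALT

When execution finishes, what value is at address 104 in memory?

MOV R4, 6 → R4=6
MOV R7, 12 → R7=12
MOV R1, 3 → R1=3
MOV R5, 100 → R5=100
SUB R4, R7 → R4=6-12=-6
LOAD R4, [R5] → R4=M[100]=1
XOR R7, R4 → R7=12^1=13
ADD R5, 4 → R5=100+4=104
ADD R1, 1 → R1=3+1=4
CMP R1, 8  (cmp 4,8)
JNZ loop: taken
SUB R4, R7 → R4=1-13=-12
LOAD R4, [R5] → R4=M[104]=30
XOR R7, R4 → R7=13^30=19
ADD R5, 4 → R5=104+4=108
ADD R1, 1 → R1=4+1=5
CMP R1, 8  (cmp 5,8)
JNZ loop: taken
SUB R4, R7 → R4=30-19=11
LOAD R4, [R5] → R4=M[108]=16
XOR R7, R4 → R7=19^16=3
ADD R5, 4 → R5=108+4=112
ADD R1, 1 → R1=5+1=6
CMP R1, 8  (cmp 6,8)
JNZ loop: taken
SUB R4, R7 → R4=16-3=13
LOAD R4, [R5] → R4=M[112]=8
XOR R7, R4 → R7=3^8=11
ADD R5, 4 → R5=112+4=116
ADD R1, 1 → R1=6+1=7
CMP R1, 8  (cmp 7,8)
JNZ loop: taken
SUB R4, R7 → R4=8-11=-3
LOAD R4, [R5] → R4=M[116]=-1
XOR R7, R4 → R7=11^(-1)=-12
ADD R5, 4 → R5=116+4=120
ADD R1, 1 → R1=7+1=8
CMP R1, 8  (cmp 8,8)
JNZ loop: not taken
STORE R4, [104] → M[104]=-1
halt.

-1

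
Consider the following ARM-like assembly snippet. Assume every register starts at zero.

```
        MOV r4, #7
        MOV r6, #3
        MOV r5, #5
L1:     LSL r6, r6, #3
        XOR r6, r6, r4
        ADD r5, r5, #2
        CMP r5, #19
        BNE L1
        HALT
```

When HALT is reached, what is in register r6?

r4=7
r6=3
r5=5
r6=3<<3=24
r6=24^7=31
r5=5+2=7
CMP r5, #19  (cmp 7,19)
BNE L1: taken
r6=31<<3=248
r6=248^7=255
r5=7+2=9
CMP r5, #19  (cmp 9,19)
BNE L1: taken
r6=255<<3=2040
r6=2040^7=2047
r5=9+2=11
CMP r5, #19  (cmp 11,19)
BNE L1: taken
r6=2047<<3=16376
r6=16376^7=16383
r5=11+2=13
CMP r5, #19  (cmp 13,19)
BNE L1: taken
r6=16383<<3=131064
r6=131064^7=131071
r5=13+2=15
CMP r5, #19  (cmp 15,19)
BNE L1: taken
r6=131071<<3=1048568
r6=1048568^7=1048575
r5=15+2=17
CMP r5, #19  (cmp 17,19)
BNE L1: taken
r6=1048575<<3=8388600
r6=8388600^7=8388607
r5=17+2=19
CMP r5, #19  (cmp 19,19)
BNE L1: not taken
halt.

8388607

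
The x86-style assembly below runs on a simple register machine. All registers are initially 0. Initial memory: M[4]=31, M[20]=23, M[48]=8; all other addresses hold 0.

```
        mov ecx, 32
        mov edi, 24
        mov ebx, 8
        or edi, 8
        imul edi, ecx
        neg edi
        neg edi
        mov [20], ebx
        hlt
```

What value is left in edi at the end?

after mov ecx, 32: ecx=32
after mov edi, 24: edi=24
after mov ebx, 8: ebx=8
after or edi, 8: edi=24|8=24
after imul edi, ecx: edi=24*32=768
after neg edi: edi=-(768)=-768
after neg edi: edi=-(-768)=768
mov [20], ebx → M[20]=8
halt.

768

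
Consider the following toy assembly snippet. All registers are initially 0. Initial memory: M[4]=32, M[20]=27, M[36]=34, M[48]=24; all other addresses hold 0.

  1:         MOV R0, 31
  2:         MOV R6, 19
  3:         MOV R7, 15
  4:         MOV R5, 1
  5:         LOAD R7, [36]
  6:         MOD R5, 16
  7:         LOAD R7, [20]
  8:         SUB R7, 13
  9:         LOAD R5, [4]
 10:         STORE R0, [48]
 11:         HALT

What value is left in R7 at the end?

14

MOV R0, 31 → R0=31
MOV R6, 19 → R6=19
MOV R7, 15 → R7=15
MOV R5, 1 → R5=1
LOAD R7, [36] → R7=M[36]=34
MOD R5, 16 → R5=1%16=1
LOAD R7, [20] → R7=M[20]=27
SUB R7, 13 → R7=27-13=14
LOAD R5, [4] → R5=M[4]=32
STORE R0, [48] → M[48]=31
halt.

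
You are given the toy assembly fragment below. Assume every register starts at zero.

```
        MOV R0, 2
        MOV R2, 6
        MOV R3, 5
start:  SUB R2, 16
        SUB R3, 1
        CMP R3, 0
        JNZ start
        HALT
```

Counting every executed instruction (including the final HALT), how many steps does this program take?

24

after MOV R0, 2: R0=2
after MOV R2, 6: R2=6
after MOV R3, 5: R3=5
after SUB R2, 16: R2=6-16=-10
after SUB R3, 1: R3=5-1=4
CMP R3, 0  (cmp 4,0)
JNZ start: taken
after SUB R2, 16: R2=(-10)-16=-26
after SUB R3, 1: R3=4-1=3
CMP R3, 0  (cmp 3,0)
JNZ start: taken
after SUB R2, 16: R2=(-26)-16=-42
after SUB R3, 1: R3=3-1=2
CMP R3, 0  (cmp 2,0)
JNZ start: taken
after SUB R2, 16: R2=(-42)-16=-58
after SUB R3, 1: R3=2-1=1
CMP R3, 0  (cmp 1,0)
JNZ start: taken
after SUB R2, 16: R2=(-58)-16=-74
after SUB R3, 1: R3=1-1=0
CMP R3, 0  (cmp 0,0)
JNZ start: not taken
halt.
Total executed instructions: 24.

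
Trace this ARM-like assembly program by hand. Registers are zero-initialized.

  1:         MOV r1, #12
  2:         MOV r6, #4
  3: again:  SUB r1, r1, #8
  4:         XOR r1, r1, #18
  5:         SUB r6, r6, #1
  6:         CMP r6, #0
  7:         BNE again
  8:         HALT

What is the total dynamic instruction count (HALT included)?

MOV r1, #12 → r1=12
MOV r6, #4 → r6=4
SUB r1, r1, #8 → r1=12-8=4
XOR r1, r1, #18 → r1=4^18=22
SUB r6, r6, #1 → r6=4-1=3
CMP r6, #0  (cmp 3,0)
BNE again: taken
SUB r1, r1, #8 → r1=22-8=14
XOR r1, r1, #18 → r1=14^18=28
SUB r6, r6, #1 → r6=3-1=2
CMP r6, #0  (cmp 2,0)
BNE again: taken
SUB r1, r1, #8 → r1=28-8=20
XOR r1, r1, #18 → r1=20^18=6
SUB r6, r6, #1 → r6=2-1=1
CMP r6, #0  (cmp 1,0)
BNE again: taken
SUB r1, r1, #8 → r1=6-8=-2
XOR r1, r1, #18 → r1=(-2)^18=-20
SUB r6, r6, #1 → r6=1-1=0
CMP r6, #0  (cmp 0,0)
BNE again: not taken
halt.
Total executed instructions: 23.

23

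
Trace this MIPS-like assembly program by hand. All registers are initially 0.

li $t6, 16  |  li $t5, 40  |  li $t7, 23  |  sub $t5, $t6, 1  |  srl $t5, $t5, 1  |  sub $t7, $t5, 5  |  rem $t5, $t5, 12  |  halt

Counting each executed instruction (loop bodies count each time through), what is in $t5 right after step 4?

$t6=16
$t5=40
$t7=23
$t5=16-1=15
After step 4: $t5 = 15.

15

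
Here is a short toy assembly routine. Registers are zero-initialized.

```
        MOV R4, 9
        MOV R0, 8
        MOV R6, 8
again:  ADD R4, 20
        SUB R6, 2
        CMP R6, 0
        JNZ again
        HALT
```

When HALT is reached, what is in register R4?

89

after MOV R4, 9: R4=9
after MOV R0, 8: R0=8
after MOV R6, 8: R6=8
after ADD R4, 20: R4=9+20=29
after SUB R6, 2: R6=8-2=6
CMP R6, 0  (cmp 6,0)
JNZ again: taken
after ADD R4, 20: R4=29+20=49
after SUB R6, 2: R6=6-2=4
CMP R6, 0  (cmp 4,0)
JNZ again: taken
after ADD R4, 20: R4=49+20=69
after SUB R6, 2: R6=4-2=2
CMP R6, 0  (cmp 2,0)
JNZ again: taken
after ADD R4, 20: R4=69+20=89
after SUB R6, 2: R6=2-2=0
CMP R6, 0  (cmp 0,0)
JNZ again: not taken
halt.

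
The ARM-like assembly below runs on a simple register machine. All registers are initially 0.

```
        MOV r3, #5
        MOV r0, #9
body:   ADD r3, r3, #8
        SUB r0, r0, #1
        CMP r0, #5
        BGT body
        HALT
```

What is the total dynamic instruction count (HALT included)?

r3=5
r0=9
r3=5+8=13
r0=9-1=8
CMP r0, #5  (cmp 8,5)
BGT body: taken
r3=13+8=21
r0=8-1=7
CMP r0, #5  (cmp 7,5)
BGT body: taken
r3=21+8=29
r0=7-1=6
CMP r0, #5  (cmp 6,5)
BGT body: taken
r3=29+8=37
r0=6-1=5
CMP r0, #5  (cmp 5,5)
BGT body: not taken
halt.
Total executed instructions: 19.

19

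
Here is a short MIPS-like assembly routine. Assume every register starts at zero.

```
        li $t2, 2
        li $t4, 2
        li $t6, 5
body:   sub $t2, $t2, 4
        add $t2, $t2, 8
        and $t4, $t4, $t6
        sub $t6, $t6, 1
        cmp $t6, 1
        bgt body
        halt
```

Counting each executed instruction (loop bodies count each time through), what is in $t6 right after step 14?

3

$t2=2
$t4=2
$t6=5
$t2=2-4=-2
$t2=(-2)+8=6
$t4=2&5=0
$t6=5-1=4
cmp $t6, 1  (cmp 4,1)
bgt body: taken
$t2=6-4=2
$t2=2+8=10
$t4=0&4=0
$t6=4-1=3
cmp $t6, 1  (cmp 3,1)
After step 14: $t6 = 3.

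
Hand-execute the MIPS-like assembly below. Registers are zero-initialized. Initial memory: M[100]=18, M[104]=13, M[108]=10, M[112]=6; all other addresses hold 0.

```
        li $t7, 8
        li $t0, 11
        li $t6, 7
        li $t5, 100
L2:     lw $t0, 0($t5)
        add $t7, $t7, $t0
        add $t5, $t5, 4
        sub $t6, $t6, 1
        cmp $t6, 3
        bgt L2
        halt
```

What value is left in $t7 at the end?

55

after li $t7, 8: $t7=8
after li $t0, 11: $t0=11
after li $t6, 7: $t6=7
after li $t5, 100: $t5=100
after lw $t0, 0($t5): $t0=M[100]=18
after add $t7, $t7, $t0: $t7=8+18=26
after add $t5, $t5, 4: $t5=100+4=104
after sub $t6, $t6, 1: $t6=7-1=6
cmp $t6, 3  (cmp 6,3)
bgt L2: taken
after lw $t0, 0($t5): $t0=M[104]=13
after add $t7, $t7, $t0: $t7=26+13=39
after add $t5, $t5, 4: $t5=104+4=108
after sub $t6, $t6, 1: $t6=6-1=5
cmp $t6, 3  (cmp 5,3)
bgt L2: taken
after lw $t0, 0($t5): $t0=M[108]=10
after add $t7, $t7, $t0: $t7=39+10=49
after add $t5, $t5, 4: $t5=108+4=112
after sub $t6, $t6, 1: $t6=5-1=4
cmp $t6, 3  (cmp 4,3)
bgt L2: taken
after lw $t0, 0($t5): $t0=M[112]=6
after add $t7, $t7, $t0: $t7=49+6=55
after add $t5, $t5, 4: $t5=112+4=116
after sub $t6, $t6, 1: $t6=4-1=3
cmp $t6, 3  (cmp 3,3)
bgt L2: not taken
halt.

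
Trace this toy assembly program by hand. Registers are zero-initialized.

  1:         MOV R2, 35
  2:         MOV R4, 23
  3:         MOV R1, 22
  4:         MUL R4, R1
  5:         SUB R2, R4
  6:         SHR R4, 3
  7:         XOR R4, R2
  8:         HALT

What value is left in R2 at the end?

-471

MOV R2, 35 → R2=35
MOV R4, 23 → R4=23
MOV R1, 22 → R1=22
MUL R4, R1 → R4=23*22=506
SUB R2, R4 → R2=35-506=-471
SHR R4, 3 → R4=506>>3=63
XOR R4, R2 → R4=63^(-471)=-490
halt.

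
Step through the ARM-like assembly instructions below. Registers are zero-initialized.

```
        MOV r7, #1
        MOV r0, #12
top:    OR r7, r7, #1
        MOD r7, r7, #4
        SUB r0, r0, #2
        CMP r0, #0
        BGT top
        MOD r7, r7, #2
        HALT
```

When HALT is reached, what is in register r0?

0

MOV r7, #1 → r7=1
MOV r0, #12 → r0=12
OR r7, r7, #1 → r7=1|1=1
MOD r7, r7, #4 → r7=1%4=1
SUB r0, r0, #2 → r0=12-2=10
CMP r0, #0  (cmp 10,0)
BGT top: taken
OR r7, r7, #1 → r7=1|1=1
MOD r7, r7, #4 → r7=1%4=1
SUB r0, r0, #2 → r0=10-2=8
CMP r0, #0  (cmp 8,0)
BGT top: taken
OR r7, r7, #1 → r7=1|1=1
MOD r7, r7, #4 → r7=1%4=1
SUB r0, r0, #2 → r0=8-2=6
CMP r0, #0  (cmp 6,0)
BGT top: taken
OR r7, r7, #1 → r7=1|1=1
MOD r7, r7, #4 → r7=1%4=1
SUB r0, r0, #2 → r0=6-2=4
CMP r0, #0  (cmp 4,0)
BGT top: taken
OR r7, r7, #1 → r7=1|1=1
MOD r7, r7, #4 → r7=1%4=1
SUB r0, r0, #2 → r0=4-2=2
CMP r0, #0  (cmp 2,0)
BGT top: taken
OR r7, r7, #1 → r7=1|1=1
MOD r7, r7, #4 → r7=1%4=1
SUB r0, r0, #2 → r0=2-2=0
CMP r0, #0  (cmp 0,0)
BGT top: not taken
MOD r7, r7, #2 → r7=1%2=1
halt.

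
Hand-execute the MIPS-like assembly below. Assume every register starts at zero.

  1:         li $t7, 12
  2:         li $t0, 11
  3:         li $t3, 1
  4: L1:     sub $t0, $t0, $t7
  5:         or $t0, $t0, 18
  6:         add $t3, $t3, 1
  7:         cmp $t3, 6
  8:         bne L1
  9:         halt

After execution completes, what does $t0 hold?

li $t7, 12 → $t7=12
li $t0, 11 → $t0=11
li $t3, 1 → $t3=1
sub $t0, $t0, $t7 → $t0=11-12=-1
or $t0, $t0, 18 → $t0=(-1)|18=-1
add $t3, $t3, 1 → $t3=1+1=2
cmp $t3, 6  (cmp 2,6)
bne L1: taken
sub $t0, $t0, $t7 → $t0=(-1)-12=-13
or $t0, $t0, 18 → $t0=(-13)|18=-13
add $t3, $t3, 1 → $t3=2+1=3
cmp $t3, 6  (cmp 3,6)
bne L1: taken
sub $t0, $t0, $t7 → $t0=(-13)-12=-25
or $t0, $t0, 18 → $t0=(-25)|18=-9
add $t3, $t3, 1 → $t3=3+1=4
cmp $t3, 6  (cmp 4,6)
bne L1: taken
sub $t0, $t0, $t7 → $t0=(-9)-12=-21
or $t0, $t0, 18 → $t0=(-21)|18=-5
add $t3, $t3, 1 → $t3=4+1=5
cmp $t3, 6  (cmp 5,6)
bne L1: taken
sub $t0, $t0, $t7 → $t0=(-5)-12=-17
or $t0, $t0, 18 → $t0=(-17)|18=-1
add $t3, $t3, 1 → $t3=5+1=6
cmp $t3, 6  (cmp 6,6)
bne L1: not taken
halt.

-1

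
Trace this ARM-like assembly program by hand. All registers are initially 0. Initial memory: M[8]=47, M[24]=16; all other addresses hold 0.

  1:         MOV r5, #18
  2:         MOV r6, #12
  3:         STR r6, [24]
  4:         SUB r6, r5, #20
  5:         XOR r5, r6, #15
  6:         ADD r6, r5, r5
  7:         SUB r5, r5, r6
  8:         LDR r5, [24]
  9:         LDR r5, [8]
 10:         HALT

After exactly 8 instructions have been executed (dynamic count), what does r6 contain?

after MOV r5, #18: r5=18
after MOV r6, #12: r6=12
STR r6, [24] → M[24]=12
after SUB r6, r5, #20: r6=18-20=-2
after XOR r5, r6, #15: r5=(-2)^15=-15
after ADD r6, r5, r5: r6=(-15)+(-15)=-30
after SUB r5, r5, r6: r5=(-15)-(-30)=15
after LDR r5, [24]: r5=M[24]=12
After step 8: r6 = -30.

-30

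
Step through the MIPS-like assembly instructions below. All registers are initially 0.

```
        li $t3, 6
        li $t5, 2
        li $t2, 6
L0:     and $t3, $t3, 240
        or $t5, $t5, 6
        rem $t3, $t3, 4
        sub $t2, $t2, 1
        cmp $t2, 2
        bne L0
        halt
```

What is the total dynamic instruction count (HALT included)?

28

li $t3, 6 → $t3=6
li $t5, 2 → $t5=2
li $t2, 6 → $t2=6
and $t3, $t3, 240 → $t3=6&240=0
or $t5, $t5, 6 → $t5=2|6=6
rem $t3, $t3, 4 → $t3=0%4=0
sub $t2, $t2, 1 → $t2=6-1=5
cmp $t2, 2  (cmp 5,2)
bne L0: taken
and $t3, $t3, 240 → $t3=0&240=0
or $t5, $t5, 6 → $t5=6|6=6
rem $t3, $t3, 4 → $t3=0%4=0
sub $t2, $t2, 1 → $t2=5-1=4
cmp $t2, 2  (cmp 4,2)
bne L0: taken
and $t3, $t3, 240 → $t3=0&240=0
or $t5, $t5, 6 → $t5=6|6=6
rem $t3, $t3, 4 → $t3=0%4=0
sub $t2, $t2, 1 → $t2=4-1=3
cmp $t2, 2  (cmp 3,2)
bne L0: taken
and $t3, $t3, 240 → $t3=0&240=0
or $t5, $t5, 6 → $t5=6|6=6
rem $t3, $t3, 4 → $t3=0%4=0
sub $t2, $t2, 1 → $t2=3-1=2
cmp $t2, 2  (cmp 2,2)
bne L0: not taken
halt.
Total executed instructions: 28.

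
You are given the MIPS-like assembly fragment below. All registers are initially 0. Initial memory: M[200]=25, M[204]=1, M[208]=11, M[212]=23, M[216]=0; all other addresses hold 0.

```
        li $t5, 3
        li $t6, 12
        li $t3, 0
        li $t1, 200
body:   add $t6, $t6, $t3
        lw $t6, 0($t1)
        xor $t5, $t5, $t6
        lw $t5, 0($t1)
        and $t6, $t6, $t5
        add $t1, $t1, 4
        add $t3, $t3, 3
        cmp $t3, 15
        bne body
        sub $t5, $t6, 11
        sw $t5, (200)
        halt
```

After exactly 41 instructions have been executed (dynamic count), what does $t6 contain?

after li $t5, 3: $t5=3
after li $t6, 12: $t6=12
after li $t3, 0: $t3=0
after li $t1, 200: $t1=200
after add $t6, $t6, $t3: $t6=12+0=12
after lw $t6, 0($t1): $t6=M[200]=25
after xor $t5, $t5, $t6: $t5=3^25=26
after lw $t5, 0($t1): $t5=M[200]=25
after and $t6, $t6, $t5: $t6=25&25=25
after add $t1, $t1, 4: $t1=200+4=204
after add $t3, $t3, 3: $t3=0+3=3
cmp $t3, 15  (cmp 3,15)
bne body: taken
after add $t6, $t6, $t3: $t6=25+3=28
after lw $t6, 0($t1): $t6=M[204]=1
after xor $t5, $t5, $t6: $t5=25^1=24
after lw $t5, 0($t1): $t5=M[204]=1
after and $t6, $t6, $t5: $t6=1&1=1
after add $t1, $t1, 4: $t1=204+4=208
after add $t3, $t3, 3: $t3=3+3=6
cmp $t3, 15  (cmp 6,15)
bne body: taken
after add $t6, $t6, $t3: $t6=1+6=7
after lw $t6, 0($t1): $t6=M[208]=11
after xor $t5, $t5, $t6: $t5=1^11=10
after lw $t5, 0($t1): $t5=M[208]=11
after and $t6, $t6, $t5: $t6=11&11=11
after add $t1, $t1, 4: $t1=208+4=212
after add $t3, $t3, 3: $t3=6+3=9
cmp $t3, 15  (cmp 9,15)
bne body: taken
after add $t6, $t6, $t3: $t6=11+9=20
after lw $t6, 0($t1): $t6=M[212]=23
after xor $t5, $t5, $t6: $t5=11^23=28
after lw $t5, 0($t1): $t5=M[212]=23
after and $t6, $t6, $t5: $t6=23&23=23
after add $t1, $t1, 4: $t1=212+4=216
after add $t3, $t3, 3: $t3=9+3=12
cmp $t3, 15  (cmp 12,15)
bne body: taken
after add $t6, $t6, $t3: $t6=23+12=35
After step 41: $t6 = 35.

35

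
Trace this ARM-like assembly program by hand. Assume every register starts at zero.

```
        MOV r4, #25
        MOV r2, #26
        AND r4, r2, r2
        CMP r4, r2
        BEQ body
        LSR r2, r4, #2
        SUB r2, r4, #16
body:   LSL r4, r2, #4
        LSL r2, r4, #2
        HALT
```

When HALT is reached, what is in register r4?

416

r4=25
r2=26
r4=26&26=26
CMP r4, r2  (cmp 26,26)
BEQ body: taken
r4=26<<4=416
r2=416<<2=1664
halt.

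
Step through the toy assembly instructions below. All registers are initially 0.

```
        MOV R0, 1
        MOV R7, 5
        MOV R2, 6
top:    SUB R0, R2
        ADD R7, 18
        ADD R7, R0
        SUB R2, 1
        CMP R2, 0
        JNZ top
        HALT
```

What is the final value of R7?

after MOV R0, 1: R0=1
after MOV R7, 5: R7=5
after MOV R2, 6: R2=6
after SUB R0, R2: R0=1-6=-5
after ADD R7, 18: R7=5+18=23
after ADD R7, R0: R7=23+(-5)=18
after SUB R2, 1: R2=6-1=5
CMP R2, 0  (cmp 5,0)
JNZ top: taken
after SUB R0, R2: R0=(-5)-5=-10
after ADD R7, 18: R7=18+18=36
after ADD R7, R0: R7=36+(-10)=26
after SUB R2, 1: R2=5-1=4
CMP R2, 0  (cmp 4,0)
JNZ top: taken
after SUB R0, R2: R0=(-10)-4=-14
after ADD R7, 18: R7=26+18=44
after ADD R7, R0: R7=44+(-14)=30
after SUB R2, 1: R2=4-1=3
CMP R2, 0  (cmp 3,0)
JNZ top: taken
after SUB R0, R2: R0=(-14)-3=-17
after ADD R7, 18: R7=30+18=48
after ADD R7, R0: R7=48+(-17)=31
after SUB R2, 1: R2=3-1=2
CMP R2, 0  (cmp 2,0)
JNZ top: taken
after SUB R0, R2: R0=(-17)-2=-19
after ADD R7, 18: R7=31+18=49
after ADD R7, R0: R7=49+(-19)=30
after SUB R2, 1: R2=2-1=1
CMP R2, 0  (cmp 1,0)
JNZ top: taken
after SUB R0, R2: R0=(-19)-1=-20
after ADD R7, 18: R7=30+18=48
after ADD R7, R0: R7=48+(-20)=28
after SUB R2, 1: R2=1-1=0
CMP R2, 0  (cmp 0,0)
JNZ top: not taken
halt.

28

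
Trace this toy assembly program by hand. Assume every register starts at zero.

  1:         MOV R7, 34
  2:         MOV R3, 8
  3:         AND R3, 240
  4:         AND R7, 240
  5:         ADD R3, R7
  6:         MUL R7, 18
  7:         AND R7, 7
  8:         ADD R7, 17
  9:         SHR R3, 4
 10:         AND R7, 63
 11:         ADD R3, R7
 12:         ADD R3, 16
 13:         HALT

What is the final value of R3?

R7=34
R3=8
R3=8&240=0
R7=34&240=32
R3=0+32=32
R7=32*18=576
R7=576&7=0
R7=0+17=17
R3=32>>4=2
R7=17&63=17
R3=2+17=19
R3=19+16=35
halt.

35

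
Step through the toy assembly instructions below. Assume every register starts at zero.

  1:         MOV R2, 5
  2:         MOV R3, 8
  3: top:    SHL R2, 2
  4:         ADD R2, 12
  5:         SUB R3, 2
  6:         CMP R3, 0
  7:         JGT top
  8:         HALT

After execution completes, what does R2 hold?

2300

MOV R2, 5 → R2=5
MOV R3, 8 → R3=8
SHL R2, 2 → R2=5<<2=20
ADD R2, 12 → R2=20+12=32
SUB R3, 2 → R3=8-2=6
CMP R3, 0  (cmp 6,0)
JGT top: taken
SHL R2, 2 → R2=32<<2=128
ADD R2, 12 → R2=128+12=140
SUB R3, 2 → R3=6-2=4
CMP R3, 0  (cmp 4,0)
JGT top: taken
SHL R2, 2 → R2=140<<2=560
ADD R2, 12 → R2=560+12=572
SUB R3, 2 → R3=4-2=2
CMP R3, 0  (cmp 2,0)
JGT top: taken
SHL R2, 2 → R2=572<<2=2288
ADD R2, 12 → R2=2288+12=2300
SUB R3, 2 → R3=2-2=0
CMP R3, 0  (cmp 0,0)
JGT top: not taken
halt.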